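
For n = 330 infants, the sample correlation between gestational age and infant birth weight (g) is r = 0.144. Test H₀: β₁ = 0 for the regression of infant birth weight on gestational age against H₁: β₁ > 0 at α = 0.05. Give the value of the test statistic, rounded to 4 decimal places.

t = 2.6354

t = r·√(n − 2)/√(1 − r²) = 0.144·√328/√0.979264 = 2.6354.
df = n − 2 = 328.
One-sided p ≈ 0.0044, which is < 0.05, so reject H₀.
There is evidence of a linear association between gestational age and infant birth weight.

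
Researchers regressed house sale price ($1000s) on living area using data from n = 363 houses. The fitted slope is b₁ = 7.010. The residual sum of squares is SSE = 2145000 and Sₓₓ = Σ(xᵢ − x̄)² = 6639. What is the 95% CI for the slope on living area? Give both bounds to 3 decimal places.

(5.150, 8.870)

MSE = SSE/(n − 2) = 2145000/361 = 5941.83.
SE(b₁) = √(MSE/Sₓₓ) = √(5941.83/6639) = 0.946038.
df = n − 2 = 361.
t* = t_{0.025, 361} = 1.966557.
Margin = t* × SE = 1.966557 × 0.946038 = 1.86044.
CI: 7.010 ± 1.86044 → (5.150, 8.870).
With 95% confidence, each one-unit increase in living area is associated with a change of between 5.150 and 8.870 $1000s in house sale price.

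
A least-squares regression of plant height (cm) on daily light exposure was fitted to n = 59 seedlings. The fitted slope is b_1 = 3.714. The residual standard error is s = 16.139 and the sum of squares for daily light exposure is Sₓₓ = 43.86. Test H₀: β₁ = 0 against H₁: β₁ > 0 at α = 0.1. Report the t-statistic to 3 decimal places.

t = 1.524

SE(b_1) = s/√Sₓₓ = 16.139/√43.86 = 2.43693.
t = 3.714 / 2.43693 = 1.524.
df = n − 2 = 57.
One-sided p ≈ 0.0665, which is < 0.1, so reject H₀.
There is evidence that the true slope on daily light exposure is positive.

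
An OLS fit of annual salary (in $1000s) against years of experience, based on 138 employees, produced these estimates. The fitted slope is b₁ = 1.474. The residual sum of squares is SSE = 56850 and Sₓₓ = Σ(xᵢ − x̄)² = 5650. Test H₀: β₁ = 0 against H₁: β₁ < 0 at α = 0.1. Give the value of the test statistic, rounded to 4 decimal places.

t = 5.4191

MSE = SSE/(n − 2) = 56850/136 = 418.015.
SE(b₁) = √(MSE/Sₓₓ) = √(418.015/5650) = 0.272002.
t = 1.474 / 0.272002 = 5.4191.
df = n − 2 = 136.
One-sided p ≈ 1.0000, which is ≥ 0.1, so fail to reject H₀.
The data do not give significant evidence that the true slope on years of experience is negative.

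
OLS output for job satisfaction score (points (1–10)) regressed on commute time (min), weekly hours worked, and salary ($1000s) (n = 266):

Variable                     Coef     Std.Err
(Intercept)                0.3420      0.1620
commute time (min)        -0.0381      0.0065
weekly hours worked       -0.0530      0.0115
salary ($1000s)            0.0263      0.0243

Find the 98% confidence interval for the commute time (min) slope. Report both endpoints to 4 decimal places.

(-0.0533, -0.0229)

Read off: b = -0.0381, SE = 0.0065 for commute time (min).
df = n − k − 1 = 266 − 3 − 1 = 262.
t* = t_{0.01, 262} = 2.340665.
Margin = t* × SE = 2.340665 × 0.0065 = 0.015214.
CI: -0.0381 ± 0.015214 → (-0.0533, -0.0229).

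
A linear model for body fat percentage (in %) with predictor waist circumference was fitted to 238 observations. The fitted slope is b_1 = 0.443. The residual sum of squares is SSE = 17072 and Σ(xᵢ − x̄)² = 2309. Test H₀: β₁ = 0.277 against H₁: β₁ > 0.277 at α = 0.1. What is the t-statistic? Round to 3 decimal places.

t = 0.938

MSE = SSE/(n − 2) = 17072/236 = 72.339.
SE(b_1) = √(MSE/Sₓₓ) = √(72.339/2309) = 0.177.
t = (0.443 − 0.277) / 0.177 = 0.938.
df = n − 2 = 236.
One-sided p ≈ 0.1746, which is ≥ 0.1, so fail to reject H₀.
The data do not give significant evidence that the true slope on waist circumference exceeds 0.277 % per unit.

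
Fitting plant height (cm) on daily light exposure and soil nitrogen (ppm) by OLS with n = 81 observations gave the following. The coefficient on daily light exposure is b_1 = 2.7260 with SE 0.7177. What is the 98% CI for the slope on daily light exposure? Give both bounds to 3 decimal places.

df = n − k − 1 = 81 − 2 − 1 = 78.
t* = t_{0.01, 78} = 2.375111.
Margin = t* × SE = 2.375111 × 0.7177 = 1.70462.
CI: 2.7260 ± 1.70462 → (1.021, 4.431).
With 98% confidence, each one-unit increase in daily light exposure is associated with a change of between 1.021 and 4.431 cm in plant height, holding the other predictors fixed.

(1.021, 4.431)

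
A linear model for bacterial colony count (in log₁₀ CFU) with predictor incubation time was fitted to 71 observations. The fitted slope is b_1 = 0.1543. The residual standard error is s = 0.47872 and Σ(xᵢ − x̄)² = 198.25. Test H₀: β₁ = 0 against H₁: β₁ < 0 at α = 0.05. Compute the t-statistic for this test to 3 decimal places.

SE(b_1) = s/√Sₓₓ = 0.47872/√198.25 = 0.0339997.
t = 0.1543 / 0.0339997 = 4.538.
df = n − 2 = 69.
One-sided p ≈ 1.0000, which is ≥ 0.05, so fail to reject H₀.
The data do not give significant evidence that the true slope on incubation time is negative.

t = 4.538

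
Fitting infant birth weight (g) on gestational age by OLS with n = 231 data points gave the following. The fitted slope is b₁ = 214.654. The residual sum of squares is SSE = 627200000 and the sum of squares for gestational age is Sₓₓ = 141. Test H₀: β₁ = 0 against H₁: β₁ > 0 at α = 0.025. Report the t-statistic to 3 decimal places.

t = 1.540

MSE = SSE/(n − 2) = 627200000/229 = 2.73886e+06.
SE(b₁) = √(MSE/Sₓₓ) = √(2.73886e+06/141) = 139.372.
t = 214.654 / 139.372 = 1.540.
df = n − 2 = 229.
One-sided p ≈ 0.0625, which is ≥ 0.025, so fail to reject H₀.
The data do not give significant evidence that the true slope on gestational age is positive.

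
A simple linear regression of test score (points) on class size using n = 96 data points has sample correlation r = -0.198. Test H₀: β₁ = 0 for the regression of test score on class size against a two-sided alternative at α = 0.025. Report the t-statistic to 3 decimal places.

t = -1.958

t = r·√(n − 2)/√(1 − r²) = -0.198·√94/√0.960796 = -1.958.
df = n − 2 = 94.
Two-sided p ≈ 0.0531, which is ≥ 0.025, so fail to reject H₀.
The data do not give significant evidence of a linear association between class size and test score.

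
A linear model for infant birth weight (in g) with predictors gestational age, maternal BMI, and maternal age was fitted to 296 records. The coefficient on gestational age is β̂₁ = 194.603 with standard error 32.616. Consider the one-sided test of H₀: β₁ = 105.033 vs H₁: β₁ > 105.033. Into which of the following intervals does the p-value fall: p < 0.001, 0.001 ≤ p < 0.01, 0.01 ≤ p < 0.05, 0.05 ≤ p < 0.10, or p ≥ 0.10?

0.001 ≤ p < 0.01

t = (194.603 − 105.033) / 32.616 = 2.746.
df = n − k − 1 = 296 − 3 − 1 = 292.
One-sided p = P(T_{292} > t) ≈ 0.0032.
So 0.001 ≤ p < 0.01.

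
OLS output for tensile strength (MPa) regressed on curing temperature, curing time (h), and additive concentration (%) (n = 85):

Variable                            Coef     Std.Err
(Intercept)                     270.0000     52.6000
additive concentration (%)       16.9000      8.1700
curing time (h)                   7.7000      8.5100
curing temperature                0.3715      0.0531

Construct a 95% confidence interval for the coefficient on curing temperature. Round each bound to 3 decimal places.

Read off: b = 0.3715, SE = 0.0531 for curing temperature.
df = n − k − 1 = 85 − 3 − 1 = 81.
t* = t_{0.025, 81} = 1.989686.
Margin = t* × SE = 1.989686 × 0.0531 = 0.10565.
CI: 0.3715 ± 0.10565 → (0.266, 0.477).

(0.266, 0.477)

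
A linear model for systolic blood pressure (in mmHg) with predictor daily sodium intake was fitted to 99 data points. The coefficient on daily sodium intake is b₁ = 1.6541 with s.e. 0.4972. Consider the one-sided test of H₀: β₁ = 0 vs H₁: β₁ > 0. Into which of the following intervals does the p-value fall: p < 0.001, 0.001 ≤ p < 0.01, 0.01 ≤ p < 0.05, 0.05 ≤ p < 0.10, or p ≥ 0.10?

p < 0.001

t = 1.6541 / 0.4972 = 3.327.
df = n − 2 = 99 − 2 = 97.
One-sided p = P(T_{97} > t) ≈ 0.0006.
So p < 0.001.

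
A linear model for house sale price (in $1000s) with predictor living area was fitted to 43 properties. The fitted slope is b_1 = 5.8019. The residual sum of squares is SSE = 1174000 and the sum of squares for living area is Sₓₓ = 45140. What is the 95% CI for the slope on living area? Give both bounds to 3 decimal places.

(4.193, 7.410)

MSE = SSE/(n − 2) = 1174000/41 = 28634.1.
SE(b_1) = √(MSE/Sₓₓ) = √(28634.1/45140) = 0.796455.
df = n − 2 = 41.
t* = t_{0.025, 41} = 2.019541.
Margin = t* × SE = 2.019541 × 0.796455 = 1.60847.
CI: 5.8019 ± 1.60847 → (4.193, 7.410).
With 95% confidence, each one-unit increase in living area is associated with a change of between 4.193 and 7.410 $1000s in house sale price.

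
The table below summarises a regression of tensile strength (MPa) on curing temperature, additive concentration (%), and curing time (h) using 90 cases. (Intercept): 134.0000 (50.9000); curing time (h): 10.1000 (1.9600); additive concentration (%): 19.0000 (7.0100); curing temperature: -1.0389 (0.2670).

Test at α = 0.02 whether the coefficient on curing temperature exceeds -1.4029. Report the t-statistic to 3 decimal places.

Read off: b = -1.0389, SE = 0.2670 for curing temperature.
H₀: β₁ = -1.4029 vs H₁: β₁ > -1.4029.
t = (-1.0389 − (-1.4029)) / 0.2670 = 1.363.
df = n − k − 1 = 90 − 3 − 1 = 86.
One-sided p ≈ 0.0882, which is ≥ 0.02, so fail to reject H₀.
The data do not give significant evidence that the true slope on curing temperature exceeds -1.4029 MPa per unit, holding the other predictors fixed.

t = 1.363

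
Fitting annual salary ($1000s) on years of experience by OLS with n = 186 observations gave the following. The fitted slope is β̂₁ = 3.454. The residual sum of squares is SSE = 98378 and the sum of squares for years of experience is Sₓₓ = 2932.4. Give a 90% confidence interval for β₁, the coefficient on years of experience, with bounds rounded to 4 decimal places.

(2.7481, 4.1599)

MSE = SSE/(n − 2) = 98378/184 = 534.663.
SE(β̂₁) = √(MSE/Sₓₓ) = √(534.663/2932.4) = 0.427001.
df = n − 2 = 184.
t* = t_{0.05, 184} = 1.653177.
Margin = t* × SE = 1.653177 × 0.427001 = 0.705908.
CI: 3.454 ± 0.705908 → (2.7481, 4.1599).
With 90% confidence, each one-unit increase in years of experience is associated with a change of between 2.7481 and 4.1599 $1000s in annual salary.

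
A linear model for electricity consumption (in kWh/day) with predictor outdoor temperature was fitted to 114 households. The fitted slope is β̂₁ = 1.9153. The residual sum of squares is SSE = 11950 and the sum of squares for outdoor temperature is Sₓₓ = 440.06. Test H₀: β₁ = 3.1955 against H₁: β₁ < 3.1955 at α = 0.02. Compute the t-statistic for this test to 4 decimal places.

t = -2.5999

MSE = SSE/(n − 2) = 11950/112 = 106.696.
SE(β̂₁) = √(MSE/Sₓₓ) = √(106.696/440.06) = 0.492401.
t = (1.9153 − 3.1955) / 0.492401 = -2.5999.
df = n − 2 = 112.
One-sided p ≈ 0.0053, which is < 0.02, so reject H₀.
There is evidence that the true slope on outdoor temperature is below 3.1955 kWh/day per unit.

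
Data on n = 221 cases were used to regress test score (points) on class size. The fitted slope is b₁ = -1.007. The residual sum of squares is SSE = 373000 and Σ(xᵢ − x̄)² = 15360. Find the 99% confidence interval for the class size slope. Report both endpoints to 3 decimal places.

(-1.872, -0.142)

MSE = SSE/(n − 2) = 373000/219 = 1703.2.
SE(b₁) = √(MSE/Sₓₓ) = √(1703.2/15360) = 0.332994.
df = n − 2 = 219.
t* = t_{0.005, 219} = 2.598465.
Margin = t* × SE = 2.598465 × 0.332994 = 0.86527.
CI: -1.007 ± 0.86527 → (-1.872, -0.142).
With 99% confidence, each one-unit increase in class size is associated with a change of between -1.872 and -0.142 points in test score.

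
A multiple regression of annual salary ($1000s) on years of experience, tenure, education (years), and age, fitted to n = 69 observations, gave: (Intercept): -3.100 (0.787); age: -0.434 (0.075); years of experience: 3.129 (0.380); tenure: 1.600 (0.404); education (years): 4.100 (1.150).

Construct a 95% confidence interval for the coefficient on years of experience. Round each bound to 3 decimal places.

(2.370, 3.888)

Read off: b = 3.129, SE = 0.380 for years of experience.
df = n − k − 1 = 69 − 4 − 1 = 64.
t* = t_{0.025, 64} = 1.99773.
Margin = t* × SE = 1.99773 × 0.380 = 0.75914.
CI: 3.129 ± 0.75914 → (2.370, 3.888).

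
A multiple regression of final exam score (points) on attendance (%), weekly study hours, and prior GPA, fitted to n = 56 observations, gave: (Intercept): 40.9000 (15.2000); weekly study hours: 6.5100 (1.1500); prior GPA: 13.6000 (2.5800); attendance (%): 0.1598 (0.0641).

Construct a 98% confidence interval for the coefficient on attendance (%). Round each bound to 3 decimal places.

Read off: b = 0.1598, SE = 0.0641 for attendance (%).
df = n − k − 1 = 56 − 3 − 1 = 52.
t* = t_{0.01, 52} = 2.400225.
Margin = t* × SE = 2.400225 × 0.0641 = 0.15385.
CI: 0.1598 ± 0.15385 → (0.006, 0.314).

(0.006, 0.314)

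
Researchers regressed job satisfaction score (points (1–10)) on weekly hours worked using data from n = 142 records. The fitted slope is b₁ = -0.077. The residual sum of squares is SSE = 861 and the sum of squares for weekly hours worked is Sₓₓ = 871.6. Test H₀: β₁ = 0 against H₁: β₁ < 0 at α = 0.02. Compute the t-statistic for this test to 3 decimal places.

MSE = SSE/(n − 2) = 861/140 = 6.15.
SE(b₁) = √(MSE/Sₓₓ) = √(6.15/871.6) = 0.0839999.
t = -0.077 / 0.0839999 = -0.917.
df = n − 2 = 140.
One-sided p ≈ 0.1804, which is ≥ 0.02, so fail to reject H₀.
The data do not give significant evidence that the true slope on weekly hours worked is negative.

t = -0.917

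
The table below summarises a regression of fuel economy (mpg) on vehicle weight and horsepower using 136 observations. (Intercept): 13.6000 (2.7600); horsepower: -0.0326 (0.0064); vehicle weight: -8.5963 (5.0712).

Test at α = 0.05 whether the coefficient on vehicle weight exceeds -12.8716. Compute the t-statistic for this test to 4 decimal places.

Read off: b = -8.5963, SE = 5.0712 for vehicle weight.
H₀: β₁ = -12.8716 vs H₁: β₁ > -12.8716.
t = (-8.5963 − (-12.8716)) / 5.0712 = 0.8431.
df = n − k − 1 = 136 − 2 − 1 = 133.
One-sided p ≈ 0.2004, which is ≥ 0.05, so fail to reject H₀.
The data do not give significant evidence that the true slope on vehicle weight exceeds -12.8716 mpg per unit, holding the other predictors fixed.

t = 0.8431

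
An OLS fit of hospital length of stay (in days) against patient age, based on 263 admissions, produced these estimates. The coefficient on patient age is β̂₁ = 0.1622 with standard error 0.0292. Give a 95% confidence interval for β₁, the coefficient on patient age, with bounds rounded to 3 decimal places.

df = n − 2 = 263 − 2 = 261.
t* = t_{0.025, 261} = 1.969095.
Margin = t* × SE = 1.969095 × 0.0292 = 0.05750.
CI: 0.1622 ± 0.05750 → (0.105, 0.220).
With 95% confidence, each one-unit increase in patient age is associated with a change of between 0.105 and 0.220 days in hospital length of stay.

(0.105, 0.220)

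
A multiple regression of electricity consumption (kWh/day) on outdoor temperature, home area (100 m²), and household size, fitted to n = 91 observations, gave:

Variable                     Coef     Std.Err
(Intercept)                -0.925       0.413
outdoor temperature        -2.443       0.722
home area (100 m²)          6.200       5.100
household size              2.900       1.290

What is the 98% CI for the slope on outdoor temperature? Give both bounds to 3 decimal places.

(-4.154, -0.732)

Read off: b = -2.443, SE = 0.722 for outdoor temperature.
df = n − k − 1 = 91 − 3 − 1 = 87.
t* = t_{0.01, 87} = 2.369977.
Margin = t* × SE = 2.369977 × 0.722 = 1.71112.
CI: -2.443 ± 1.71112 → (-4.154, -0.732).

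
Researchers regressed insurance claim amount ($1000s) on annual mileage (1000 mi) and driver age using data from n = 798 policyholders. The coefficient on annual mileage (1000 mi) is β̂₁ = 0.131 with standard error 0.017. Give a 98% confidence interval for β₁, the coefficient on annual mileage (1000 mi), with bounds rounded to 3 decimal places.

(0.091, 0.171)

df = n − k − 1 = 798 − 2 − 1 = 795.
t* = t_{0.01, 795} = 2.331048.
Margin = t* × SE = 2.331048 × 0.017 = 0.03963.
CI: 0.131 ± 0.03963 → (0.091, 0.171).
With 98% confidence, each one-unit increase in annual mileage (1000 mi) is associated with a change of between 0.091 and 0.171 $1000s in insurance claim amount, holding the other predictors fixed.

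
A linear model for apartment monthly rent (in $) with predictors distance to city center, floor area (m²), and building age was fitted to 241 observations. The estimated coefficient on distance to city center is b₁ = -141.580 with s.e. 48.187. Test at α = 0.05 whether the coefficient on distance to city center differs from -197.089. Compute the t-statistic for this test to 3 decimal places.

H₀: β₁ = -197.089 vs H₁: β₁ ≠ -197.089.
t = (b₁ − β₁⁰)/SE = (-141.580 − (-197.089)) / 48.187 = 1.152.
df = n − k − 1 = 241 − 3 − 1 = 237.
Two-sided p ≈ 0.2505, which is ≥ 0.05, so fail to reject H₀.
The data are consistent with a true slope of -197.089 $ per unit of distance to city center, holding the other predictors fixed.

t = 1.152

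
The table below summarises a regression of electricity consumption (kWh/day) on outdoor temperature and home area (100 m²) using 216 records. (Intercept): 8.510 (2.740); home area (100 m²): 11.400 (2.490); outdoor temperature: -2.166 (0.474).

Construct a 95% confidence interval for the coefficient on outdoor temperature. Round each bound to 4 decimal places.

Read off: b = -2.166, SE = 0.474 for outdoor temperature.
df = n − k − 1 = 216 − 2 − 1 = 213.
t* = t_{0.025, 213} = 1.971164.
Margin = t* × SE = 1.971164 × 0.474 = 0.934332.
CI: -2.166 ± 0.934332 → (-3.1003, -1.2317).

(-3.1003, -1.2317)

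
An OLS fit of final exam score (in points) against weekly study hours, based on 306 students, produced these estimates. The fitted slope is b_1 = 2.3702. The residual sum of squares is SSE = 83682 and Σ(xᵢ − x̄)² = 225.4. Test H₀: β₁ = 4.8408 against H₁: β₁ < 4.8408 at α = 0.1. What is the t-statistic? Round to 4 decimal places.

MSE = SSE/(n − 2) = 83682/304 = 275.27.
SE(b_1) = √(MSE/Sₓₓ) = √(275.27/225.4) = 1.1051.
t = (2.3702 − 4.8408) / 1.1051 = -2.2356.
df = n − 2 = 304.
One-sided p ≈ 0.0131, which is < 0.1, so reject H₀.
There is evidence that the true slope on weekly study hours is below 4.8408 points per unit.

t = -2.2356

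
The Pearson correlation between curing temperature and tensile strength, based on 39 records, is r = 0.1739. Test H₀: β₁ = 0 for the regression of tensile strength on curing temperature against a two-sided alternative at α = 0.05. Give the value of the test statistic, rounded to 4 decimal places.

t = r·√(n − 2)/√(1 − r²) = 0.1739·√37/√0.969759 = 1.0742.
df = n − 2 = 37.
Two-sided p ≈ 0.2897, which is ≥ 0.05, so fail to reject H₀.
The data do not give significant evidence of a linear association between curing temperature and tensile strength.

t = 1.0742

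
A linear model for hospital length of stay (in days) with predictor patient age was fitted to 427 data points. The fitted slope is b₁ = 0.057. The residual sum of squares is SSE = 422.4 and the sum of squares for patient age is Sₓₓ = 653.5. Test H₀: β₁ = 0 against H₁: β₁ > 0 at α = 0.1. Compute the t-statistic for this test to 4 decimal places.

MSE = SSE/(n − 2) = 422.4/425 = 0.993882.
SE(b₁) = √(MSE/Sₓₓ) = √(0.993882/653.5) = 0.0389982.
t = 0.057 / 0.0389982 = 1.4616.
df = n − 2 = 425.
One-sided p ≈ 0.0723, which is < 0.1, so reject H₀.
There is evidence that the true slope on patient age is positive.

t = 1.4616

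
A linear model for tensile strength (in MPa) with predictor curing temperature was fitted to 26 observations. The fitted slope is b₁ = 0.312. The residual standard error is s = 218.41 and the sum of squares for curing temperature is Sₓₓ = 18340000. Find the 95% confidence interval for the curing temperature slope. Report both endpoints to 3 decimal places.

(0.207, 0.417)

SE(b₁) = s/√Sₓₓ = 218.41/√18340000 = 0.0510003.
df = n − 2 = 24.
t* = t_{0.025, 24} = 2.063899.
Margin = t* × SE = 2.063899 × 0.0510003 = 0.10526.
CI: 0.312 ± 0.10526 → (0.207, 0.417).
With 95% confidence, each one-unit increase in curing temperature is associated with a change of between 0.207 and 0.417 MPa in tensile strength.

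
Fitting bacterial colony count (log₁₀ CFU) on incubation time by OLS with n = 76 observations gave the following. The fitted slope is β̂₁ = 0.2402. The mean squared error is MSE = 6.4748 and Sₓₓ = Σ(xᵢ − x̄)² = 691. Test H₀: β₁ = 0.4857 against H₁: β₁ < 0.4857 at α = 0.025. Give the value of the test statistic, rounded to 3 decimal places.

SE(β̂₁) = √(MSE/Sₓₓ) = √(6.4748/691) = 0.0967997.
t = (0.2402 − 0.4857) / 0.0967997 = -2.536.
df = n − 2 = 74.
One-sided p ≈ 0.0067, which is < 0.025, so reject H₀.
There is evidence that the true slope on incubation time is below 0.4857 log₁₀ CFU per unit.

t = -2.536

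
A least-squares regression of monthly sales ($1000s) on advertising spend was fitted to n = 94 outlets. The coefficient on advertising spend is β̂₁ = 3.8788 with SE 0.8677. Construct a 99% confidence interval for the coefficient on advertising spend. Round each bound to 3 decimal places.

df = n − 2 = 94 − 2 = 92.
t* = t_{0.005, 92} = 2.63033.
Margin = t* × SE = 2.63033 × 0.8677 = 2.28234.
CI: 3.8788 ± 2.28234 → (1.596, 6.161).
With 99% confidence, each one-unit increase in advertising spend is associated with a change of between 1.596 and 6.161 $1000s in monthly sales.

(1.596, 6.161)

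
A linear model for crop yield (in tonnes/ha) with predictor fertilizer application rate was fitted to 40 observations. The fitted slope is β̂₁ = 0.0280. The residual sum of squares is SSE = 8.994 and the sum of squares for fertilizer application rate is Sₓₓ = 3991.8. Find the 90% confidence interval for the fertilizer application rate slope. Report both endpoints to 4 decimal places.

(0.0150, 0.0410)

MSE = SSE/(n − 2) = 8.994/38 = 0.236684.
SE(β̂₁) = √(MSE/Sₓₓ) = √(0.236684/3991.8) = 0.00770017.
df = n − 2 = 38.
t* = t_{0.05, 38} = 1.685954.
Margin = t* × SE = 1.685954 × 0.00770017 = 0.012982.
CI: 0.0280 ± 0.012982 → (0.0150, 0.0410).
With 90% confidence, each one-unit increase in fertilizer application rate is associated with a change of between 0.0150 and 0.0410 tonnes/ha in crop yield.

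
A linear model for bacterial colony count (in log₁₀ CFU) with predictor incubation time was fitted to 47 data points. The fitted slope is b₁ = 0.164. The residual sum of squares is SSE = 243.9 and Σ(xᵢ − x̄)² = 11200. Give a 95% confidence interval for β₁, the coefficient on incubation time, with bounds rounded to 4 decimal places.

MSE = SSE/(n − 2) = 243.9/45 = 5.42.
SE(b₁) = √(MSE/Sₓₓ) = √(5.42/11200) = 0.0219984.
df = n − 2 = 45.
t* = t_{0.025, 45} = 2.014103.
Margin = t* × SE = 2.014103 × 0.0219984 = 0.044307.
CI: 0.164 ± 0.044307 → (0.1197, 0.2083).
With 95% confidence, each one-unit increase in incubation time is associated with a change of between 0.1197 and 0.2083 log₁₀ CFU in bacterial colony count.

(0.1197, 0.2083)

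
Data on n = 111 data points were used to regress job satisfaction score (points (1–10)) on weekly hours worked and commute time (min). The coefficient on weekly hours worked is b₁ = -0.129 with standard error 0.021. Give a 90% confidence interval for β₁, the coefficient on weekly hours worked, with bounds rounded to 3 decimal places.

(-0.164, -0.094)

df = n − k − 1 = 111 − 2 − 1 = 108.
t* = t_{0.05, 108} = 1.659085.
Margin = t* × SE = 1.659085 × 0.021 = 0.03484.
CI: -0.129 ± 0.03484 → (-0.164, -0.094).
With 90% confidence, each one-unit increase in weekly hours worked is associated with a change of between -0.164 and -0.094 points (1–10) in job satisfaction score, holding the other predictors fixed.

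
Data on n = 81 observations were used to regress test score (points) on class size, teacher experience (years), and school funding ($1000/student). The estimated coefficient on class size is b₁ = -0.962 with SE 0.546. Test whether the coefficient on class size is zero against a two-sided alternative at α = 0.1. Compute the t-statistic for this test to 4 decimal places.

t = -1.7619

H₀: β₁ = 0 vs H₁: β₁ ≠ 0.
t = (b₁ − β₁⁰)/SE = -0.962 / 0.546 = -1.7619.
df = n − k − 1 = 81 − 3 − 1 = 77.
Two-sided p ≈ 0.0821, which is < 0.1, so reject H₀.
There is evidence that class size is associated with test score, holding the other predictors fixed.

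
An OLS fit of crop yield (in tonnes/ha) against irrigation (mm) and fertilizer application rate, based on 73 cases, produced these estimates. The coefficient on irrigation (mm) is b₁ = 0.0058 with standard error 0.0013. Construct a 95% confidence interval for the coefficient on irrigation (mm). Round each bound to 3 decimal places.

df = n − k − 1 = 73 − 2 − 1 = 70.
t* = t_{0.025, 70} = 1.994437.
Margin = t* × SE = 1.994437 × 0.0013 = 0.00259.
CI: 0.0058 ± 0.00259 → (0.003, 0.008).
With 95% confidence, each one-unit increase in irrigation (mm) is associated with a change of between 0.003 and 0.008 tonnes/ha in crop yield, holding the other predictors fixed.

(0.003, 0.008)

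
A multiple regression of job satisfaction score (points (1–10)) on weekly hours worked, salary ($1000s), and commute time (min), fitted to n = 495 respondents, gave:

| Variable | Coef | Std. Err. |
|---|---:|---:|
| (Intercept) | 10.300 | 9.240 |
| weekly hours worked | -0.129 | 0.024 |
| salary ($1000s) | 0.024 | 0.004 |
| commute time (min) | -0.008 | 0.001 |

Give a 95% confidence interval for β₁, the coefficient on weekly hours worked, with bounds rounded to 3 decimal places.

Read off: b = -0.129, SE = 0.024 for weekly hours worked.
df = n − k − 1 = 495 − 3 − 1 = 491.
t* = t_{0.025, 491} = 1.964807.
Margin = t* × SE = 1.964807 × 0.024 = 0.04716.
CI: -0.129 ± 0.04716 → (-0.176, -0.082).

(-0.176, -0.082)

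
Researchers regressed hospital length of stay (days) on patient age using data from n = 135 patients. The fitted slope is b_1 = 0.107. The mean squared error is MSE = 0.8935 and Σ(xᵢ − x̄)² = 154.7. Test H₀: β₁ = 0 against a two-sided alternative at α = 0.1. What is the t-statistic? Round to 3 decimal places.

SE(b_1) = √(MSE/Sₓₓ) = √(0.8935/154.7) = 0.075998.
t = 0.107 / 0.075998 = 1.408.
df = n − 2 = 133.
Two-sided p ≈ 0.1615, which is ≥ 0.1, so fail to reject H₀.
The data do not give significant evidence of an association between patient age and hospital length of stay.

t = 1.408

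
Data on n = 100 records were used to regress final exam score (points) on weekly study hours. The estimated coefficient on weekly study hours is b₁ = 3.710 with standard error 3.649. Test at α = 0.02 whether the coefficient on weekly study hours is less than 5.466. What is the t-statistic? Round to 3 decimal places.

t = -0.481

H₀: β₁ = 5.466 vs H₁: β₁ < 5.466.
t = (b₁ − β₁⁰)/SE = (3.710 − 5.466) / 3.649 = -0.481.
df = n − 2 = 100 − 2 = 98.
One-sided p ≈ 0.3157, which is ≥ 0.02, so fail to reject H₀.
The data do not give significant evidence that the true slope on weekly study hours is below 5.466 points per unit.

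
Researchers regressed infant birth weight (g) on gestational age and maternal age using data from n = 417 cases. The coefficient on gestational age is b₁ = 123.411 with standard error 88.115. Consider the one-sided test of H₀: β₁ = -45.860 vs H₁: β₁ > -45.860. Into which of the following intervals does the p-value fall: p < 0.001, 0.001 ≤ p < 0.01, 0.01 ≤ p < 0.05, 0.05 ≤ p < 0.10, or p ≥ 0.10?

0.01 ≤ p < 0.05

t = (123.411 − (-45.860)) / 88.115 = 1.921.
df = n − k − 1 = 417 − 2 − 1 = 414.
One-sided p = P(T_{414} > t) ≈ 0.0277.
So 0.01 ≤ p < 0.05.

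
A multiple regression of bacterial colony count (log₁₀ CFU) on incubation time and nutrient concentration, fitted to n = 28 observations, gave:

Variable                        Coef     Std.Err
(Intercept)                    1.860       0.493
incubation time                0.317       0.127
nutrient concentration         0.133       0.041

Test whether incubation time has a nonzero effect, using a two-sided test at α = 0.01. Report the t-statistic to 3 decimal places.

t = 2.496

Read off: b = 0.317, SE = 0.127 for incubation time.
H₀: β₁ = 0 vs H₁: β₁ ≠ 0.
t = 0.317 / 0.127 = 2.496.
df = n − k − 1 = 28 − 2 − 1 = 25.
Two-sided p ≈ 0.0195, which is ≥ 0.01, so fail to reject H₀.
The data do not give significant evidence of an association between incubation time and bacterial colony count, after adjusting for the other predictors.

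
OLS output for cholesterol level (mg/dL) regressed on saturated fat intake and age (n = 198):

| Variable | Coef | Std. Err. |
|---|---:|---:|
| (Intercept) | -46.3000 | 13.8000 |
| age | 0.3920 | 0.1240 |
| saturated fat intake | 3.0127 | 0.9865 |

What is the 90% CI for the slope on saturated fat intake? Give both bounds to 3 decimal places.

(1.382, 4.643)

Read off: b = 3.0127, SE = 0.9865 for saturated fat intake.
df = n − k − 1 = 198 − 2 − 1 = 195.
t* = t_{0.05, 195} = 1.652705.
Margin = t* × SE = 1.652705 × 0.9865 = 1.63039.
CI: 3.0127 ± 1.63039 → (1.382, 4.643).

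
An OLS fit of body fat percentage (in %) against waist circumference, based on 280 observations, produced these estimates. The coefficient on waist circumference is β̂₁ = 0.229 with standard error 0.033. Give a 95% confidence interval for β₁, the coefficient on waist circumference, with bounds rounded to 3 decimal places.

(0.164, 0.294)

df = n − 2 = 280 − 2 = 278.
t* = t_{0.025, 278} = 1.968534.
Margin = t* × SE = 1.968534 × 0.033 = 0.06496.
CI: 0.229 ± 0.06496 → (0.164, 0.294).
With 95% confidence, each one-unit increase in waist circumference is associated with a change of between 0.164 and 0.294 % in body fat percentage.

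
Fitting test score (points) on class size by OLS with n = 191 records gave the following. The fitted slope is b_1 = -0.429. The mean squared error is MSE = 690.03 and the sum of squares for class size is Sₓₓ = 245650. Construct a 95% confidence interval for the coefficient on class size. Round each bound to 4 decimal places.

(-0.5335, -0.3245)

SE(b_1) = √(MSE/Sₓₓ) = √(690.03/245650) = 0.053.
df = n − 2 = 189.
t* = t_{0.025, 189} = 1.972595.
Margin = t* × SE = 1.972595 × 0.053 = 0.104547.
CI: -0.429 ± 0.104547 → (-0.5335, -0.3245).
With 95% confidence, each one-unit increase in class size is associated with a change of between -0.5335 and -0.3245 points in test score.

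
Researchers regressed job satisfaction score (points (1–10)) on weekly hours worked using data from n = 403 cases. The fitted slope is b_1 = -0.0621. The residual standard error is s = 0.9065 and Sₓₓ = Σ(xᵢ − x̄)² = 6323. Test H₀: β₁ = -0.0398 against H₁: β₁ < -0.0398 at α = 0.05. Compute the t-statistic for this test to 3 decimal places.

t = -1.956

SE(b_1) = s/√Sₓₓ = 0.9065/√6323 = 0.0114.
t = (-0.0621 − (-0.0398)) / 0.0114 = -1.956.
df = n − 2 = 401.
One-sided p ≈ 0.0256, which is < 0.05, so reject H₀.
There is evidence that the true slope on weekly hours worked is below -0.0398 points (1–10) per unit.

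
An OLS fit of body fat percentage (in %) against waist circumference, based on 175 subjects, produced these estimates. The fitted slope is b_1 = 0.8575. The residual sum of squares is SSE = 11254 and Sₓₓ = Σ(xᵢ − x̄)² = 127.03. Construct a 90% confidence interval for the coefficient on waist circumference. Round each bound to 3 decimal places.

MSE = SSE/(n − 2) = 11254/173 = 65.052.
SE(b_1) = √(MSE/Sₓₓ) = √(65.052/127.03) = 0.715611.
df = n − 2 = 173.
t* = t_{0.05, 173} = 1.653709.
Margin = t* × SE = 1.653709 × 0.715611 = 1.18341.
CI: 0.8575 ± 1.18341 → (-0.326, 2.041).
With 90% confidence, each one-unit increase in waist circumference is associated with a change of between -0.326 and 2.041 % in body fat percentage.

(-0.326, 2.041)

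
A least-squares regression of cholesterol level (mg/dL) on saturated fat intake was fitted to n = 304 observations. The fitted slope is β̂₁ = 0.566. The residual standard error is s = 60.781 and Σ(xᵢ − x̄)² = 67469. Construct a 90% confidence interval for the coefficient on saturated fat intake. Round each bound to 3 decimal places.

SE(β̂₁) = s/√Sₓₓ = 60.781/√67469 = 0.234.
df = n − 2 = 302.
t* = t_{0.05, 302} = 1.649915.
Margin = t* × SE = 1.649915 × 0.234 = 0.38608.
CI: 0.566 ± 0.38608 → (0.180, 0.952).
With 90% confidence, each one-unit increase in saturated fat intake is associated with a change of between 0.180 and 0.952 mg/dL in cholesterol level.

(0.180, 0.952)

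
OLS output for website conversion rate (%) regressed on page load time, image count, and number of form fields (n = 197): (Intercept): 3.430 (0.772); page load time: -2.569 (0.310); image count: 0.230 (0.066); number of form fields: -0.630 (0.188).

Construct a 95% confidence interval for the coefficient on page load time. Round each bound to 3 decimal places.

Read off: b = -2.569, SE = 0.310 for page load time.
df = n − k − 1 = 197 − 3 − 1 = 193.
t* = t_{0.025, 193} = 1.972332.
Margin = t* × SE = 1.972332 × 0.310 = 0.61142.
CI: -2.569 ± 0.61142 → (-3.180, -1.958).

(-3.180, -1.958)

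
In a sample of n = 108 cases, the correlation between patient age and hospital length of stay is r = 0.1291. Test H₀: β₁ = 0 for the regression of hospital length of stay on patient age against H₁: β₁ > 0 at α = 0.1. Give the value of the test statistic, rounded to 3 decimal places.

t = 1.340

t = r·√(n − 2)/√(1 − r²) = 0.1291·√106/√0.983333 = 1.340.
df = n − 2 = 106.
One-sided p ≈ 0.0915, which is < 0.1, so reject H₀.
There is evidence of a linear association between patient age and hospital length of stay.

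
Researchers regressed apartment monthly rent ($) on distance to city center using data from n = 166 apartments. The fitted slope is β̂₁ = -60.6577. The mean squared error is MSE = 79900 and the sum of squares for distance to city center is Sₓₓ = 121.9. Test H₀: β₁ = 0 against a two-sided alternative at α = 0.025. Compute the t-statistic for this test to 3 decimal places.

t = -2.369

SE(β̂₁) = √(MSE/Sₓₓ) = √(79900/121.9) = 25.6019.
t = -60.6577 / 25.6019 = -2.369.
df = n − 2 = 164.
Two-sided p ≈ 0.0190, which is < 0.025, so reject H₀.
There is evidence that distance to city center is associated with apartment monthly rent.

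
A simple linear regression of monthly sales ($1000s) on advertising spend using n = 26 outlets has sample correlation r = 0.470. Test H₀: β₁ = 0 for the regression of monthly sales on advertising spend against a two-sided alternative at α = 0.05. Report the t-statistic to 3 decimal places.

t = r·√(n − 2)/√(1 − r²) = 0.470·√24/√0.7791 = 2.609.
df = n − 2 = 24.
Two-sided p ≈ 0.0154, which is < 0.05, so reject H₀.
There is evidence of a linear association between advertising spend and monthly sales.

t = 2.609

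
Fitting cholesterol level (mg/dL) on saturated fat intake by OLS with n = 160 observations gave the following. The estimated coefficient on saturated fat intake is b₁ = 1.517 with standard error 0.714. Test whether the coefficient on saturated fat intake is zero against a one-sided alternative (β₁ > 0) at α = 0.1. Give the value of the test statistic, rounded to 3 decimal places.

t = 2.125

H₀: β₁ = 0 vs H₁: β₁ > 0.
t = (b₁ − β₁⁰)/SE = 1.517 / 0.714 = 2.125.
df = n − 2 = 160 − 2 = 158.
One-sided p ≈ 0.0176, which is < 0.1, so reject H₀.
There is evidence that the true slope on saturated fat intake is positive.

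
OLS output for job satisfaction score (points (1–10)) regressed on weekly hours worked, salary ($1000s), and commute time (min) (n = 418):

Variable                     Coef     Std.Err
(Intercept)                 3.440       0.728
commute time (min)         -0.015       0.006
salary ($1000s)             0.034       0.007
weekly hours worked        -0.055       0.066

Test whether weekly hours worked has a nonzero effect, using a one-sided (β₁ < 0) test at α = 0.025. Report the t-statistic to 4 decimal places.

t = -0.8333

Read off: b = -0.055, SE = 0.066 for weekly hours worked.
H₀: β₁ = 0 vs H₁: β₁ < 0.
t = -0.055 / 0.066 = -0.8333.
df = n − k − 1 = 418 − 3 − 1 = 414.
One-sided p ≈ 0.2026, which is ≥ 0.025, so fail to reject H₀.
The data do not give significant evidence that the true slope on weekly hours worked is negative, holding the other predictors fixed.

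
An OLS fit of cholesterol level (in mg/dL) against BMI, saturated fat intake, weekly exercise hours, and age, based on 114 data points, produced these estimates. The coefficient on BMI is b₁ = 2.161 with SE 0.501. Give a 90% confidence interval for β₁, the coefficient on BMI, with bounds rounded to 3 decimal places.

df = n − k − 1 = 114 − 4 − 1 = 109.
t* = t_{0.05, 109} = 1.658953.
Margin = t* × SE = 1.658953 × 0.501 = 0.83114.
CI: 2.161 ± 0.83114 → (1.330, 2.992).
With 90% confidence, each one-unit increase in BMI is associated with a change of between 1.330 and 2.992 mg/dL in cholesterol level, holding the other predictors fixed.

(1.330, 2.992)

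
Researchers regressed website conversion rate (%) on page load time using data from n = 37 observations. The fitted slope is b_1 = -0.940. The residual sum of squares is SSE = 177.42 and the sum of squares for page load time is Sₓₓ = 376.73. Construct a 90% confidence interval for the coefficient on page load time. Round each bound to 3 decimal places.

(-1.136, -0.744)

MSE = SSE/(n − 2) = 177.42/35 = 5.06914.
SE(b_1) = √(MSE/Sₓₓ) = √(5.06914/376.73) = 0.115998.
df = n − 2 = 35.
t* = t_{0.05, 35} = 1.689572.
Margin = t* × SE = 1.689572 × 0.115998 = 0.19599.
CI: -0.940 ± 0.19599 → (-1.136, -0.744).
With 90% confidence, each one-unit increase in page load time is associated with a change of between -1.136 and -0.744 % in website conversion rate.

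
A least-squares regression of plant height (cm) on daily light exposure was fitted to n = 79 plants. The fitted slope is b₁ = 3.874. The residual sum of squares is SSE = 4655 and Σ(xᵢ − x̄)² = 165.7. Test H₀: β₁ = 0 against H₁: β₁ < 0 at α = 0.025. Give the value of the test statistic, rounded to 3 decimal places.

t = 6.414

MSE = SSE/(n − 2) = 4655/77 = 60.4545.
SE(b₁) = √(MSE/Sₓₓ) = √(60.4545/165.7) = 0.604023.
t = 3.874 / 0.604023 = 6.414.
df = n − 2 = 77.
One-sided p ≈ 1.0000, which is ≥ 0.025, so fail to reject H₀.
The data do not give significant evidence that the true slope on daily light exposure is negative.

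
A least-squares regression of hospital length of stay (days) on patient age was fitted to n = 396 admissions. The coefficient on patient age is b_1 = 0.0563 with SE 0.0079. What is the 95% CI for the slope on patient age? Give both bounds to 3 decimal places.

df = n − 2 = 396 − 2 = 394.
t* = t_{0.025, 394} = 1.966003.
Margin = t* × SE = 1.966003 × 0.0079 = 0.01553.
CI: 0.0563 ± 0.01553 → (0.041, 0.072).
With 95% confidence, each one-unit increase in patient age is associated with a change of between 0.041 and 0.072 days in hospital length of stay.

(0.041, 0.072)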